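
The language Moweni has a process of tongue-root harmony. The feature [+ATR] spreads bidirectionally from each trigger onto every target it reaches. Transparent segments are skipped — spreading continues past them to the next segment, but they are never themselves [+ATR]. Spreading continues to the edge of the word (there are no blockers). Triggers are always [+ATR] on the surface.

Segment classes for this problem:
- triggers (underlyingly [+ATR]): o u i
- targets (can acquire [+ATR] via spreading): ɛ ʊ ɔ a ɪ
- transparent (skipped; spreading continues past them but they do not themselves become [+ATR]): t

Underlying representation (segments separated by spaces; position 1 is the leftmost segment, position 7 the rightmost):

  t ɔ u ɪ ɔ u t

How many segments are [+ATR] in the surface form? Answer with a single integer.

From /u/ at 3 rightward: 4 /ɪ/ → [+ATR]; 5 /ɔ/ → [+ATR]; 6 /u/ is itself a trigger — this domain ends here.
From /u/ at 3 leftward: 2 /ɔ/ → [+ATR]; 1 /t/ transparent; word edge.
From /u/ at 6 rightward: 7 /t/ transparent; word edge.
From /u/ at 6 leftward: 5 /ɔ/ → [+ATR]; 4 /ɪ/ → [+ATR]; 3 /u/ is itself a trigger — this domain ends here.
[+ATR] positions on the surface: 2 3 4 5 6.

5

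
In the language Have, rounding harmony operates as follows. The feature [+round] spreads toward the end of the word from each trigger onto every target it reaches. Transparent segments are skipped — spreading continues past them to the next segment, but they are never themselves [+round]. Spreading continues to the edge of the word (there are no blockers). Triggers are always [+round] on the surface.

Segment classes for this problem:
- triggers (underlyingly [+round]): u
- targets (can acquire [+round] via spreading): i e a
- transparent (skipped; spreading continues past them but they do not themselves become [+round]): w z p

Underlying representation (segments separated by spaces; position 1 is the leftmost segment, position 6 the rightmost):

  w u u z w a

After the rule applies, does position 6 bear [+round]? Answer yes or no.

yes

From /u/ at 2 rightward: 3 /u/ is itself a trigger — this domain ends here.
From /u/ at 3 rightward: 4 /z/ transparent; 5 /w/ transparent; 6 /a/ → [+round]; word edge.
[+round] positions on the surface: 2 3 6.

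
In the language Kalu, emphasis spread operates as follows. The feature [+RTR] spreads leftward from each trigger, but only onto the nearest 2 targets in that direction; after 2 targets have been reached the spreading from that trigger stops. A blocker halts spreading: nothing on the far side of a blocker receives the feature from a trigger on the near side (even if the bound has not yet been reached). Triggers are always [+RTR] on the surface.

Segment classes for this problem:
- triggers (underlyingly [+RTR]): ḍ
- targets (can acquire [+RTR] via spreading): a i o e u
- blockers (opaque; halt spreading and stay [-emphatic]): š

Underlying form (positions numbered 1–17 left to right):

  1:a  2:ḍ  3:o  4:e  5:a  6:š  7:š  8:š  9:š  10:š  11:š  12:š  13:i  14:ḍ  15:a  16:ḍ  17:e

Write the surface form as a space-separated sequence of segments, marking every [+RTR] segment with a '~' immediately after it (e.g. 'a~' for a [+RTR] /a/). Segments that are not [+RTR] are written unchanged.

a~ ḍ~ o e a š š š š š š š i~ ḍ~ a~ ḍ~ e

From /ḍ/ at 2 leftward: 1 /a/ → [+RTR]; word edge.
From /ḍ/ at 14 leftward: 13 /i/ → [+RTR]; 12 /š/ blocks.
From /ḍ/ at 16 leftward: 15 /a/ → [+RTR]; 14 /ḍ/ is itself a trigger — this domain ends here.
Targets with no active source: positions 3 4 5 17 stay [-emphatic].
[+RTR] positions on the surface: 1 2 13 14 15 16.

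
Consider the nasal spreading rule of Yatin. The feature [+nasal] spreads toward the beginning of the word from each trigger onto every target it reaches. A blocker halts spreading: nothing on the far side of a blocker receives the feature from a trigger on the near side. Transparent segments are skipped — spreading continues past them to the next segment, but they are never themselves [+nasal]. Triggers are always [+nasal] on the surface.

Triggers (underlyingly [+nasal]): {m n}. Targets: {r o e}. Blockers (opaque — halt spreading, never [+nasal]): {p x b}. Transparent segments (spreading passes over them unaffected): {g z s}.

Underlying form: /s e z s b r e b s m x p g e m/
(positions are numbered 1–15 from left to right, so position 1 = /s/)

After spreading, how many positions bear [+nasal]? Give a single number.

3

From /m/ at 10 leftward: 9 /s/ transparent; 8 /b/ blocks.
From /m/ at 15 leftward: 14 /e/ → [+nasal]; 13 /g/ transparent; 12 /p/ blocks.
Targets with no active source: positions 2 6 7 stay [-nasal].
[+nasal] positions on the surface: 10 14 15.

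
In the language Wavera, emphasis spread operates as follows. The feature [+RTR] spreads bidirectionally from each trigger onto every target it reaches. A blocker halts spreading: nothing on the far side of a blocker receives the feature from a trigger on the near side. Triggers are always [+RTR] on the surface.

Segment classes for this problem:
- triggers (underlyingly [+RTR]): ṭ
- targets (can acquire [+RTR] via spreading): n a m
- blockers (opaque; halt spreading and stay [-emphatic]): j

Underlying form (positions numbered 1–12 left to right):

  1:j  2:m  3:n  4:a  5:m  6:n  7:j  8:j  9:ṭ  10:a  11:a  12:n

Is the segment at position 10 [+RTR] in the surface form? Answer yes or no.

yes

From /ṭ/ at 9 rightward: 10 /a/ → [+RTR]; 11 /a/ → [+RTR]; 12 /n/ → [+RTR]; word edge.
From /ṭ/ at 9 leftward: 8 /j/ blocks.
Targets with no active source: positions 2 3 4 5 6 stay [-emphatic].
[+RTR] positions on the surface: 9 10 11 12.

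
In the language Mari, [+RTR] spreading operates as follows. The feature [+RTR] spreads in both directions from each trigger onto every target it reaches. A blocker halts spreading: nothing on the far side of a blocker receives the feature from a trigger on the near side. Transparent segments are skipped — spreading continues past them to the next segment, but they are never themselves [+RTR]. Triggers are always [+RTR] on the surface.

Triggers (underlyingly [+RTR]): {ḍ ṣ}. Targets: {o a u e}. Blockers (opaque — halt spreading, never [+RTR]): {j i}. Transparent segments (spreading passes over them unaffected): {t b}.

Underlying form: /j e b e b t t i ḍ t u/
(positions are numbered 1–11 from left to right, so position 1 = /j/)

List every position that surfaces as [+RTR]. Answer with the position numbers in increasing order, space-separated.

9 11

From /ḍ/ at 9 rightward: 10 /t/ transparent; 11 /u/ → [+RTR]; word edge.
From /ḍ/ at 9 leftward: 8 /i/ blocks.
Targets with no active source: positions 2 4 stay [-emphatic].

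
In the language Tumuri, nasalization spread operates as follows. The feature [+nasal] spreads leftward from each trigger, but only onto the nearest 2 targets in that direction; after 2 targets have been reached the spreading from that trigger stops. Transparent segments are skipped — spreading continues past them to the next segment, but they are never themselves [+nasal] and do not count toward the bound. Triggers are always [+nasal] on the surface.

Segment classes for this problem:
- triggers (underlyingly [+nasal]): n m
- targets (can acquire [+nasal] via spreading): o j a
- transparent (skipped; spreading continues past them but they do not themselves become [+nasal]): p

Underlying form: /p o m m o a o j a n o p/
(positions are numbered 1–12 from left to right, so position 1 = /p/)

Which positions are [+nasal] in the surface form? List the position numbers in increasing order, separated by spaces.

From /m/ at 3 leftward: 2 /o/ → [+nasal]; 1 /p/ transparent; word edge.
From /m/ at 4 leftward: 3 /m/ is itself a trigger — this domain ends here.
From /n/ at 10 leftward: 9 /a/ → [+nasal]; 8 /j/ → [+nasal]; bound reached.
Targets with no active source: positions 5 6 7 11 stay [-nasal].

2 3 4 8 9 10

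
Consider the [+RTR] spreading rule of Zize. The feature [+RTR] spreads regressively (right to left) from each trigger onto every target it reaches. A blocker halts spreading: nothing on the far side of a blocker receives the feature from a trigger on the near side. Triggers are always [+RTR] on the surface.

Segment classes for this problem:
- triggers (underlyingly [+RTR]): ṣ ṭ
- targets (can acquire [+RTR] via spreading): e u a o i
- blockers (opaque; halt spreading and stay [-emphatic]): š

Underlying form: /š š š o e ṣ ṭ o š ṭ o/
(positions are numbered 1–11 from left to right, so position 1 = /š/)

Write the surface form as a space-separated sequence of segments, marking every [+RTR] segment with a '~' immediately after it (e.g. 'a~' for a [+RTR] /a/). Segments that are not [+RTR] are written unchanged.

From /ṣ/ at 6 leftward: 5 /e/ → [+RTR]; 4 /o/ → [+RTR]; 3 /š/ blocks.
From /ṭ/ at 7 leftward: 6 /ṣ/ is itself a trigger — this domain ends here.
From /ṭ/ at 10 leftward: 9 /š/ blocks.
Targets with no active source: positions 8 11 stay [-emphatic].
[+RTR] positions on the surface: 4 5 6 7 10.

š š š o~ e~ ṣ~ ṭ~ o š ṭ~ o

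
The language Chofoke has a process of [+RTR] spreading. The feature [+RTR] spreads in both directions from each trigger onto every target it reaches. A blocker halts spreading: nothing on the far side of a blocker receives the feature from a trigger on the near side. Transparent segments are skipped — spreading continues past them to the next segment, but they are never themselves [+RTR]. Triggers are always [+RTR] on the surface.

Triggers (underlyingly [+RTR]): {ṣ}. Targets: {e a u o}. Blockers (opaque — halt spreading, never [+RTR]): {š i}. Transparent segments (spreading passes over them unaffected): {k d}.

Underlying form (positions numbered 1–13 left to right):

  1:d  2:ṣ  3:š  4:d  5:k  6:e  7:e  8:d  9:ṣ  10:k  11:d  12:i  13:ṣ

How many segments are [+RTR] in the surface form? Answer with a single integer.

From /ṣ/ at 2 rightward: 3 /š/ blocks.
From /ṣ/ at 2 leftward: 1 /d/ transparent; word edge.
From /ṣ/ at 9 rightward: 10 /k/ transparent; 11 /d/ transparent; 12 /i/ blocks.
From /ṣ/ at 9 leftward: 8 /d/ transparent; 7 /e/ → [+RTR]; 6 /e/ → [+RTR]; 5 /k/ transparent; 4 /d/ transparent; 3 /š/ blocks.
From /ṣ/ at 13 rightward: word edge.
From /ṣ/ at 13 leftward: 12 /i/ blocks.
[+RTR] positions on the surface: 2 6 7 9 13.

5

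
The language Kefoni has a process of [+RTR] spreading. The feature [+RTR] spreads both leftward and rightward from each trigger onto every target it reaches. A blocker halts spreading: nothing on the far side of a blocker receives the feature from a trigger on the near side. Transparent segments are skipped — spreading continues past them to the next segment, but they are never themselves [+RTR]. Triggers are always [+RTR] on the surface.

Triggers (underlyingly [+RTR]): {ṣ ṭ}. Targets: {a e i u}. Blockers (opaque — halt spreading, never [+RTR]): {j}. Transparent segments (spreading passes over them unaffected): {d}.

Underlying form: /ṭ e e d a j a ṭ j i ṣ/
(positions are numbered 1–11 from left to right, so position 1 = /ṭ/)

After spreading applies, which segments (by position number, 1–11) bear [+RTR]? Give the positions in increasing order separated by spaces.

From /ṭ/ at 1 rightward: 2 /e/ → [+RTR]; 3 /e/ → [+RTR]; 4 /d/ transparent; 5 /a/ → [+RTR]; 6 /j/ blocks.
From /ṭ/ at 1 leftward: word edge.
From /ṭ/ at 8 rightward: 9 /j/ blocks.
From /ṭ/ at 8 leftward: 7 /a/ → [+RTR]; 6 /j/ blocks.
From /ṣ/ at 11 rightward: word edge.
From /ṣ/ at 11 leftward: 10 /i/ → [+RTR]; 9 /j/ blocks.

1 2 3 5 7 8 10 11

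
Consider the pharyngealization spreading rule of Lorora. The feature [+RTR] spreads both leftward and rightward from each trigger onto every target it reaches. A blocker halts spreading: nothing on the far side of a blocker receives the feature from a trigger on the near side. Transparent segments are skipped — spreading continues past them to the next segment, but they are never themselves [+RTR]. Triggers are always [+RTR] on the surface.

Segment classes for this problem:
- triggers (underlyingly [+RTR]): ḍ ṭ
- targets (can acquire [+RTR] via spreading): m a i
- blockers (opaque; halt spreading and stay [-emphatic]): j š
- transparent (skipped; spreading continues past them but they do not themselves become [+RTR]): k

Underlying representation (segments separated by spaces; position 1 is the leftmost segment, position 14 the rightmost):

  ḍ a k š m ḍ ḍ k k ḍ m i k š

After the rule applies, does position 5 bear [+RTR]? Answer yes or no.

yes

From /ḍ/ at 1 rightward: 2 /a/ → [+RTR]; 3 /k/ transparent; 4 /š/ blocks.
From /ḍ/ at 1 leftward: word edge.
From /ḍ/ at 6 rightward: 7 /ḍ/ is itself a trigger — this domain ends here.
From /ḍ/ at 6 leftward: 5 /m/ → [+RTR]; 4 /š/ blocks.
From /ḍ/ at 7 rightward: 8 /k/ transparent; 9 /k/ transparent; 10 /ḍ/ is itself a trigger — this domain ends here.
From /ḍ/ at 7 leftward: 6 /ḍ/ is itself a trigger — this domain ends here.
From /ḍ/ at 10 rightward: 11 /m/ → [+RTR]; 12 /i/ → [+RTR]; 13 /k/ transparent; 14 /š/ blocks.
From /ḍ/ at 10 leftward: 9 /k/ transparent; 8 /k/ transparent; 7 /ḍ/ is itself a trigger — this domain ends here.
[+RTR] positions on the surface: 1 2 5 6 7 10 11 12.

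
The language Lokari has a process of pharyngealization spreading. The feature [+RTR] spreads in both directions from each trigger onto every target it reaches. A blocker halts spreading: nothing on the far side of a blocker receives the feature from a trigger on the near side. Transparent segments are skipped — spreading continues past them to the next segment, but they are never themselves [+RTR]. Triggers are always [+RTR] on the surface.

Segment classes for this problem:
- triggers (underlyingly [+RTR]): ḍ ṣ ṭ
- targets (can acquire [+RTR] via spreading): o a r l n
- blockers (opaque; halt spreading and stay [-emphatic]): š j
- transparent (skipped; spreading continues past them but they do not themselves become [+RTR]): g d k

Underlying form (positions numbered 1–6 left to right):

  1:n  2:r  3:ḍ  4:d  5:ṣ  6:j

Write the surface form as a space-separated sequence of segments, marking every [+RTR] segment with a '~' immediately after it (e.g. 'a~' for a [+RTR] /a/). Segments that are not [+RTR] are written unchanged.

From /ḍ/ at 3 rightward: 4 /d/ transparent; 5 /ṣ/ is itself a trigger — this domain ends here.
From /ḍ/ at 3 leftward: 2 /r/ → [+RTR]; 1 /n/ → [+RTR]; word edge.
From /ṣ/ at 5 rightward: 6 /j/ blocks.
From /ṣ/ at 5 leftward: 4 /d/ transparent; 3 /ḍ/ is itself a trigger — this domain ends here.
[+RTR] positions on the surface: 1 2 3 5.

n~ r~ ḍ~ d ṣ~ j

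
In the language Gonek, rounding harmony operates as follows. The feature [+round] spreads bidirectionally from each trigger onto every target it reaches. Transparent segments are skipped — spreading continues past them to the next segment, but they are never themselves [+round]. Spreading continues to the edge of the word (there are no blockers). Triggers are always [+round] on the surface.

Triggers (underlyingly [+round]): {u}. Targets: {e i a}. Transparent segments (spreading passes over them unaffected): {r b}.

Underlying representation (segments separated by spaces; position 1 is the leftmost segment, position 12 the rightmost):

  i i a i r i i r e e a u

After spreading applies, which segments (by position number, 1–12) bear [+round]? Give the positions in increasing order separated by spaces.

1 2 3 4 6 7 9 10 11 12

From /u/ at 12 rightward: word edge.
From /u/ at 12 leftward: 11 /a/ → [+round]; 10 /e/ → [+round]; 9 /e/ → [+round]; 8 /r/ transparent; 7 /i/ → [+round]; 6 /i/ → [+round]; 5 /r/ transparent; 4 /i/ → [+round]; 3 /a/ → [+round]; 2 /i/ → [+round]; 1 /i/ → [+round]; word edge.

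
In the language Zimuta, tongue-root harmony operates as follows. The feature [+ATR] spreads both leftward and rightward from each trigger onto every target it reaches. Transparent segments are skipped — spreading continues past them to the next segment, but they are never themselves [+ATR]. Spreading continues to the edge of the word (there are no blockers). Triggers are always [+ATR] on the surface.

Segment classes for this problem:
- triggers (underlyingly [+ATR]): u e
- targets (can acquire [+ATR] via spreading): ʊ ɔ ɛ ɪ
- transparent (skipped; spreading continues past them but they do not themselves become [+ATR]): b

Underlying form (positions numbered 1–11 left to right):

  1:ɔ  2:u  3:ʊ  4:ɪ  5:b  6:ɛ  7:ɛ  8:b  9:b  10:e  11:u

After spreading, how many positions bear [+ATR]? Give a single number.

8

From /u/ at 2 rightward: 3 /ʊ/ → [+ATR]; 4 /ɪ/ → [+ATR]; 5 /b/ transparent; 6 /ɛ/ → [+ATR]; 7 /ɛ/ → [+ATR]; 8 /b/ transparent; 9 /b/ transparent; 10 /e/ is itself a trigger — this domain ends here.
From /u/ at 2 leftward: 1 /ɔ/ → [+ATR]; word edge.
From /e/ at 10 rightward: 11 /u/ is itself a trigger — this domain ends here.
From /e/ at 10 leftward: 9 /b/ transparent; 8 /b/ transparent; 7 /ɛ/ → [+ATR]; 6 /ɛ/ → [+ATR]; 5 /b/ transparent; 4 /ɪ/ → [+ATR]; 3 /ʊ/ → [+ATR]; 2 /u/ is itself a trigger — this domain ends here.
From /u/ at 11 rightward: word edge.
From /u/ at 11 leftward: 10 /e/ is itself a trigger — this domain ends here.
[+ATR] positions on the surface: 1 2 3 4 6 7 10 11.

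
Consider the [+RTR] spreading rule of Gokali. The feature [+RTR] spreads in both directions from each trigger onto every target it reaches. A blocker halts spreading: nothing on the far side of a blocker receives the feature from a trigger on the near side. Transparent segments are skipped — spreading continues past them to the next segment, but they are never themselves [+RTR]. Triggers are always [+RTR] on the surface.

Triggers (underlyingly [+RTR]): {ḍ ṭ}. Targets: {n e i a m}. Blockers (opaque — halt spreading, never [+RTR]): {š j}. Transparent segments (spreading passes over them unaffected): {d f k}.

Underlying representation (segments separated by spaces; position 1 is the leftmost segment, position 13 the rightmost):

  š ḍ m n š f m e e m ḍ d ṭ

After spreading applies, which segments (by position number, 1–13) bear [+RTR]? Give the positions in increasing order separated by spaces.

From /ḍ/ at 2 rightward: 3 /m/ → [+RTR]; 4 /n/ → [+RTR]; 5 /š/ blocks.
From /ḍ/ at 2 leftward: 1 /š/ blocks.
From /ḍ/ at 11 rightward: 12 /d/ transparent; 13 /ṭ/ is itself a trigger — this domain ends here.
From /ḍ/ at 11 leftward: 10 /m/ → [+RTR]; 9 /e/ → [+RTR]; 8 /e/ → [+RTR]; 7 /m/ → [+RTR]; 6 /f/ transparent; 5 /š/ blocks.
From /ṭ/ at 13 rightward: word edge.
From /ṭ/ at 13 leftward: 12 /d/ transparent; 11 /ḍ/ is itself a trigger — this domain ends here.

2 3 4 7 8 9 10 11 13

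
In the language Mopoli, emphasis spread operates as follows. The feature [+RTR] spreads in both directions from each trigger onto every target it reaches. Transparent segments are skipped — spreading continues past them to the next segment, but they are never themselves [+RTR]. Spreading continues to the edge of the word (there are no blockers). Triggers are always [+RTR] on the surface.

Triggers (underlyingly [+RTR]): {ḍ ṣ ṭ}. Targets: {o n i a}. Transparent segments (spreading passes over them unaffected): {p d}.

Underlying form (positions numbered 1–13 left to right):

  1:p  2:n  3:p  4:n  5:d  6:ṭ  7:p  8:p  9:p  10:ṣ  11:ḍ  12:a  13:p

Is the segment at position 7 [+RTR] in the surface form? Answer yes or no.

no

From /ṭ/ at 6 rightward: 7 /p/ transparent; 8 /p/ transparent; 9 /p/ transparent; 10 /ṣ/ is itself a trigger — this domain ends here.
From /ṭ/ at 6 leftward: 5 /d/ transparent; 4 /n/ → [+RTR]; 3 /p/ transparent; 2 /n/ → [+RTR]; 1 /p/ transparent; word edge.
From /ṣ/ at 10 rightward: 11 /ḍ/ is itself a trigger — this domain ends here.
From /ṣ/ at 10 leftward: 9 /p/ transparent; 8 /p/ transparent; 7 /p/ transparent; 6 /ṭ/ is itself a trigger — this domain ends here.
From /ḍ/ at 11 rightward: 12 /a/ → [+RTR]; 13 /p/ transparent; word edge.
From /ḍ/ at 11 leftward: 10 /ṣ/ is itself a trigger — this domain ends here.
[+RTR] positions on the surface: 2 4 6 10 11 12.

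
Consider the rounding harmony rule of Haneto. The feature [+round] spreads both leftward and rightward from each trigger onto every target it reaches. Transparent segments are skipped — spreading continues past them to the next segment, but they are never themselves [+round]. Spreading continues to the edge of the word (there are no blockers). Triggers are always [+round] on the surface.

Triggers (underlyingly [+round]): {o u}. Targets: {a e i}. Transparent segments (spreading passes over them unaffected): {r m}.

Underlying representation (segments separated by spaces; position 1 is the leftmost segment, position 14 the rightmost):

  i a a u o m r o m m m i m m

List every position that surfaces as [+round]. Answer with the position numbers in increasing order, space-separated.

1 2 3 4 5 8 12

From /u/ at 4 rightward: 5 /o/ is itself a trigger — this domain ends here.
From /u/ at 4 leftward: 3 /a/ → [+round]; 2 /a/ → [+round]; 1 /i/ → [+round]; word edge.
From /o/ at 5 rightward: 6 /m/ transparent; 7 /r/ transparent; 8 /o/ is itself a trigger — this domain ends here.
From /o/ at 5 leftward: 4 /u/ is itself a trigger — this domain ends here.
From /o/ at 8 rightward: 9 /m/ transparent; 10 /m/ transparent; 11 /m/ transparent; 12 /i/ → [+round]; 13 /m/ transparent; 14 /m/ transparent; word edge.
From /o/ at 8 leftward: 7 /r/ transparent; 6 /m/ transparent; 5 /o/ is itself a trigger — this domain ends here.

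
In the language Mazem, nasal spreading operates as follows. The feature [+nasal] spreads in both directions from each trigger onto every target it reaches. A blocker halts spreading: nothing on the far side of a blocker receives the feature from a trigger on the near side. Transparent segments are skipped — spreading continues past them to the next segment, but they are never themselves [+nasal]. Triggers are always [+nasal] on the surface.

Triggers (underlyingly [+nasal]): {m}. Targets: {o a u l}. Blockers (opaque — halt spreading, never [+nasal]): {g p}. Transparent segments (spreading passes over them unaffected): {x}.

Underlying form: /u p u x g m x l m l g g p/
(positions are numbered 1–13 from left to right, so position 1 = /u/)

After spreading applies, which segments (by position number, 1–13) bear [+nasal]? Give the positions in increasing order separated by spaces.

From /m/ at 6 rightward: 7 /x/ transparent; 8 /l/ → [+nasal]; 9 /m/ is itself a trigger — this domain ends here.
From /m/ at 6 leftward: 5 /g/ blocks.
From /m/ at 9 rightward: 10 /l/ → [+nasal]; 11 /g/ blocks.
From /m/ at 9 leftward: 8 /l/ → [+nasal]; 7 /x/ transparent; 6 /m/ is itself a trigger — this domain ends here.
Targets with no active source: positions 1 3 stay [-nasal].

6 8 9 10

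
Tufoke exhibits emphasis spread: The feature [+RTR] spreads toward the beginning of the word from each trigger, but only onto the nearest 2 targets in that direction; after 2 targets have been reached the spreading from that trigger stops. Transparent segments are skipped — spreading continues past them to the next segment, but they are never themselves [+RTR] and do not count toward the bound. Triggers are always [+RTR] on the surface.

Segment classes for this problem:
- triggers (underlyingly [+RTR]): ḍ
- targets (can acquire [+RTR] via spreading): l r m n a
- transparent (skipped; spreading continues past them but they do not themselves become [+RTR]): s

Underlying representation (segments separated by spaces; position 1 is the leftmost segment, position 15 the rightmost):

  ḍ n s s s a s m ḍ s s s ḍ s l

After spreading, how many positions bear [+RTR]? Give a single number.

From /ḍ/ at 1 leftward: word edge.
From /ḍ/ at 9 leftward: 8 /m/ → [+RTR]; 7 /s/ transparent; 6 /a/ → [+RTR]; bound reached.
From /ḍ/ at 13 leftward: 12 /s/ transparent; 11 /s/ transparent; 10 /s/ transparent; 9 /ḍ/ is itself a trigger — this domain ends here.
Targets with no active source: positions 2 15 stay [-emphatic].
[+RTR] positions on the surface: 1 6 8 9 13.

5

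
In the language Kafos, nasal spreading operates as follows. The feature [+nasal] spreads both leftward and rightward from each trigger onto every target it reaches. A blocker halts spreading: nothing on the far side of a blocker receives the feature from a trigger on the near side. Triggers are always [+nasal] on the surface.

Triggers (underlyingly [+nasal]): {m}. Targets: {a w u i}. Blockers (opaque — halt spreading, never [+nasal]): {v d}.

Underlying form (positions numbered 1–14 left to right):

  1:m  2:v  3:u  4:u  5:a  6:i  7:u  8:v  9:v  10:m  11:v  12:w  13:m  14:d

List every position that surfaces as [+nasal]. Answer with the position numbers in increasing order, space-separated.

1 10 12 13

From /m/ at 1 rightward: 2 /v/ blocks.
From /m/ at 1 leftward: word edge.
From /m/ at 10 rightward: 11 /v/ blocks.
From /m/ at 10 leftward: 9 /v/ blocks.
From /m/ at 13 rightward: 14 /d/ blocks.
From /m/ at 13 leftward: 12 /w/ → [+nasal]; 11 /v/ blocks.
Targets with no active source: positions 3 4 5 6 7 stay [-nasal].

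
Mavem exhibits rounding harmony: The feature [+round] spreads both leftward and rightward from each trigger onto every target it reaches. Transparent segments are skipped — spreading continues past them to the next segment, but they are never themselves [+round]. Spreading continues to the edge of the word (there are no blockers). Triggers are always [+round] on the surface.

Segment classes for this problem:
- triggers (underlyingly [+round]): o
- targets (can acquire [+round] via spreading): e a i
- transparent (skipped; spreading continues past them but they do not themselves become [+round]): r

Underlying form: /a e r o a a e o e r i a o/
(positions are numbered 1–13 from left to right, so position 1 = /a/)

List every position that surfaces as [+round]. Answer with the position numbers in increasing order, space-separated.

From /o/ at 4 rightward: 5 /a/ → [+round]; 6 /a/ → [+round]; 7 /e/ → [+round]; 8 /o/ is itself a trigger — this domain ends here.
From /o/ at 4 leftward: 3 /r/ transparent; 2 /e/ → [+round]; 1 /a/ → [+round]; word edge.
From /o/ at 8 rightward: 9 /e/ → [+round]; 10 /r/ transparent; 11 /i/ → [+round]; 12 /a/ → [+round]; 13 /o/ is itself a trigger — this domain ends here.
From /o/ at 8 leftward: 7 /e/ → [+round]; 6 /a/ → [+round]; 5 /a/ → [+round]; 4 /o/ is itself a trigger — this domain ends here.
From /o/ at 13 rightward: word edge.
From /o/ at 13 leftward: 12 /a/ → [+round]; 11 /i/ → [+round]; 10 /r/ transparent; 9 /e/ → [+round]; 8 /o/ is itself a trigger — this domain ends here.

1 2 4 5 6 7 8 9 11 12 13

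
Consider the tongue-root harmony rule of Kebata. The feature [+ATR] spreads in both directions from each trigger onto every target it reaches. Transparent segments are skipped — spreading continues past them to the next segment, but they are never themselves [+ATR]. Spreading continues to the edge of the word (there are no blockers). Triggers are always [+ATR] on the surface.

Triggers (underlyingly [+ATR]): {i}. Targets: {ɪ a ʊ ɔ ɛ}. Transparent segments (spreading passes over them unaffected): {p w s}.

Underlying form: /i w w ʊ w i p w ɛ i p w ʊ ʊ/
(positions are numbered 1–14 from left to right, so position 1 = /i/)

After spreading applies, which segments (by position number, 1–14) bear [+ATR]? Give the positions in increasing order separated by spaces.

From /i/ at 1 rightward: 2 /w/ transparent; 3 /w/ transparent; 4 /ʊ/ → [+ATR]; 5 /w/ transparent; 6 /i/ is itself a trigger — this domain ends here.
From /i/ at 1 leftward: word edge.
From /i/ at 6 rightward: 7 /p/ transparent; 8 /w/ transparent; 9 /ɛ/ → [+ATR]; 10 /i/ is itself a trigger — this domain ends here.
From /i/ at 6 leftward: 5 /w/ transparent; 4 /ʊ/ → [+ATR]; 3 /w/ transparent; 2 /w/ transparent; 1 /i/ is itself a trigger — this domain ends here.
From /i/ at 10 rightward: 11 /p/ transparent; 12 /w/ transparent; 13 /ʊ/ → [+ATR]; 14 /ʊ/ → [+ATR]; word edge.
From /i/ at 10 leftward: 9 /ɛ/ → [+ATR]; 8 /w/ transparent; 7 /p/ transparent; 6 /i/ is itself a trigger — this domain ends here.

1 4 6 9 10 13 14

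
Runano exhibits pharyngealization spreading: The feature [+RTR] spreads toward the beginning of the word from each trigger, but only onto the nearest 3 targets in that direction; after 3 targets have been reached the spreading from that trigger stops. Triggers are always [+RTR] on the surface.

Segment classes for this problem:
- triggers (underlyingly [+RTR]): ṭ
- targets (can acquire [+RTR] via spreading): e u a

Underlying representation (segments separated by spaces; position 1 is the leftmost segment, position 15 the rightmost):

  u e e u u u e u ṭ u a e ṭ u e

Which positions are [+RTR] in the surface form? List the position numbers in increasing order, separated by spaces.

From /ṭ/ at 9 leftward: 8 /u/ → [+RTR]; 7 /e/ → [+RTR]; 6 /u/ → [+RTR]; bound reached.
From /ṭ/ at 13 leftward: 12 /e/ → [+RTR]; 11 /a/ → [+RTR]; 10 /u/ → [+RTR]; bound reached.
Targets with no active source: positions 1 2 3 4 5 14 15 stay [-emphatic].

6 7 8 9 10 11 12 13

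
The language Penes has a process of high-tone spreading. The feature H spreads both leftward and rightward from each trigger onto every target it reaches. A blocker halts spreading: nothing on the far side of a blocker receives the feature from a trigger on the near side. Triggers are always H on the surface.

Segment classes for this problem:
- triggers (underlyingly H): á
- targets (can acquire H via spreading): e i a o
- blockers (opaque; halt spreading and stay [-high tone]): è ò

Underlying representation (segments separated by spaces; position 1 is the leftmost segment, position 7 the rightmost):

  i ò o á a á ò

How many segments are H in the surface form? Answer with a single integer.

4

From /á/ at 4 rightward: 5 /a/ → H; 6 /á/ is itself a trigger — this domain ends here.
From /á/ at 4 leftward: 3 /o/ → H; 2 /ò/ blocks.
From /á/ at 6 rightward: 7 /ò/ blocks.
From /á/ at 6 leftward: 5 /a/ → H; 4 /á/ is itself a trigger — this domain ends here.
Target with no active source: position 1 stays [-high tone].
H positions on the surface: 3 4 5 6.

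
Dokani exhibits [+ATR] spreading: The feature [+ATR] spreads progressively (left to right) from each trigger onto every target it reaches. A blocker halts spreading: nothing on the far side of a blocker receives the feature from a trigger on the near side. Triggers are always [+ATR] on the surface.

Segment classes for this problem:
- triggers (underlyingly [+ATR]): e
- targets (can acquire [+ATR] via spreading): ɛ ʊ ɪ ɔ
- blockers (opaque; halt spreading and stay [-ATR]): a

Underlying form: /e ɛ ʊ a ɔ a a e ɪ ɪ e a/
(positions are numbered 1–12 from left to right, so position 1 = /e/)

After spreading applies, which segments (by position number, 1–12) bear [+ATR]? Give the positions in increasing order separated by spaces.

1 2 3 8 9 10 11

From /e/ at 1 rightward: 2 /ɛ/ → [+ATR]; 3 /ʊ/ → [+ATR]; 4 /a/ blocks.
From /e/ at 8 rightward: 9 /ɪ/ → [+ATR]; 10 /ɪ/ → [+ATR]; 11 /e/ is itself a trigger — this domain ends here.
From /e/ at 11 rightward: 12 /a/ blocks.
Target with no active source: position 5 stays [-ATR].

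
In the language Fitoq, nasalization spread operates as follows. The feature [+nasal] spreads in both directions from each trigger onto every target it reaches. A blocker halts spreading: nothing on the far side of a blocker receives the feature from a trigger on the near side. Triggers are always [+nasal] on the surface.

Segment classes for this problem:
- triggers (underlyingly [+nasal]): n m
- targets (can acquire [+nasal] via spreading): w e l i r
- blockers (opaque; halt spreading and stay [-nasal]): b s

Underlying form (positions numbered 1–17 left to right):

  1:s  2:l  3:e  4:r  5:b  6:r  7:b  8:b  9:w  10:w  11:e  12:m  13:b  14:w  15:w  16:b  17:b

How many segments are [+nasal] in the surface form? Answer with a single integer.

From /m/ at 12 rightward: 13 /b/ blocks.
From /m/ at 12 leftward: 11 /e/ → [+nasal]; 10 /w/ → [+nasal]; 9 /w/ → [+nasal]; 8 /b/ blocks.
Targets with no active source: positions 2 3 4 6 14 15 stay [-nasal].
[+nasal] positions on the surface: 9 10 11 12.

4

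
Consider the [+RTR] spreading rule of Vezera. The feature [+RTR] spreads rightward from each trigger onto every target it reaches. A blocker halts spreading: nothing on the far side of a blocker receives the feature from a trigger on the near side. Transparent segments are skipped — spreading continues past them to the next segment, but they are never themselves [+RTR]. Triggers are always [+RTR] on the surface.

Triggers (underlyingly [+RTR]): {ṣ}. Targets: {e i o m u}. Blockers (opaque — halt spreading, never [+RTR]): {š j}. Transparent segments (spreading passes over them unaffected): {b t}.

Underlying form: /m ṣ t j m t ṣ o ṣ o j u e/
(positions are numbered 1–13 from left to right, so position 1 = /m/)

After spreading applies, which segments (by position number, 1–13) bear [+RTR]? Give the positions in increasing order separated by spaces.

2 7 8 9 10

From /ṣ/ at 2 rightward: 3 /t/ transparent; 4 /j/ blocks.
From /ṣ/ at 7 rightward: 8 /o/ → [+RTR]; 9 /ṣ/ is itself a trigger — this domain ends here.
From /ṣ/ at 9 rightward: 10 /o/ → [+RTR]; 11 /j/ blocks.
Targets with no active source: positions 1 5 12 13 stay [-emphatic].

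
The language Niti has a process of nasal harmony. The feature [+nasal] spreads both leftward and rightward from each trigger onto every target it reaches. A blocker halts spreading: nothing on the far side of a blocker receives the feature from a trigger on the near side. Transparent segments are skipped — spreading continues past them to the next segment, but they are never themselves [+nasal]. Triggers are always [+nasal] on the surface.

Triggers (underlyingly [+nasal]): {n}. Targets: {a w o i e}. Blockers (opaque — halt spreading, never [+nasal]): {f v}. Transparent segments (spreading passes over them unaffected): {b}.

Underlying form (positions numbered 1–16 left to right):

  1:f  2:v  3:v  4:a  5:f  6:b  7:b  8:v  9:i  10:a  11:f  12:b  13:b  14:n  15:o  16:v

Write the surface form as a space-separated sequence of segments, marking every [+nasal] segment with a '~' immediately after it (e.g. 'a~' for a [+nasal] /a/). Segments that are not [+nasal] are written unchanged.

f v v a f b b v i a f b b n~ o~ v

From /n/ at 14 rightward: 15 /o/ → [+nasal]; 16 /v/ blocks.
From /n/ at 14 leftward: 13 /b/ transparent; 12 /b/ transparent; 11 /f/ blocks.
Targets with no active source: positions 4 9 10 stay [-nasal].
[+nasal] positions on the surface: 14 15.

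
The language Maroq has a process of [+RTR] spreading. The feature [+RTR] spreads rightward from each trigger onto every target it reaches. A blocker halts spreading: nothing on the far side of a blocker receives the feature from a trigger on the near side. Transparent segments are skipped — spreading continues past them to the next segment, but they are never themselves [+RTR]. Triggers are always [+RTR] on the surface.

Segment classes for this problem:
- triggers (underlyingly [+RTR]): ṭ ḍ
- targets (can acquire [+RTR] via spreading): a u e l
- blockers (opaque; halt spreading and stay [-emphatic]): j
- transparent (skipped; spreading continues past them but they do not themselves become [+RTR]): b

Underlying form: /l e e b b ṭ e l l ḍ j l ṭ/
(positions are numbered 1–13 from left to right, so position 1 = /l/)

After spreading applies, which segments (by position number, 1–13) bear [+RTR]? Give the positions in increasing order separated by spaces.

6 7 8 9 10 13

From /ṭ/ at 6 rightward: 7 /e/ → [+RTR]; 8 /l/ → [+RTR]; 9 /l/ → [+RTR]; 10 /ḍ/ is itself a trigger — this domain ends here.
From /ḍ/ at 10 rightward: 11 /j/ blocks.
From /ṭ/ at 13 rightward: word edge.
Targets with no active source: positions 1 2 3 12 stay [-emphatic].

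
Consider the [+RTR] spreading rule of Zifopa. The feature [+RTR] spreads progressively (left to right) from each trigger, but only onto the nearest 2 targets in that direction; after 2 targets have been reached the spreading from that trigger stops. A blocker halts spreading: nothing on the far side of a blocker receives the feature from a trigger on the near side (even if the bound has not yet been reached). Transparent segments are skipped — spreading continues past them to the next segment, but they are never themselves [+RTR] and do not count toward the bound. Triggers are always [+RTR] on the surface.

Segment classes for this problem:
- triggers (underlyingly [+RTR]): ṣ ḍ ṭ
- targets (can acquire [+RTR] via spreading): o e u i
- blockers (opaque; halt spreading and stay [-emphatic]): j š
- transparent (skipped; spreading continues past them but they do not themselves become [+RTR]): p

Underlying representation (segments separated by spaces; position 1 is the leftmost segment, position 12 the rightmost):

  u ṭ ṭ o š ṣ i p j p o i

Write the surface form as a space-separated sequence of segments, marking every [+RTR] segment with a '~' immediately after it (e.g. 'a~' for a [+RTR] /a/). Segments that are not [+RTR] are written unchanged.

From /ṭ/ at 2 rightward: 3 /ṭ/ is itself a trigger — this domain ends here.
From /ṭ/ at 3 rightward: 4 /o/ → [+RTR]; 5 /š/ blocks.
From /ṣ/ at 6 rightward: 7 /i/ → [+RTR]; 8 /p/ transparent; 9 /j/ blocks.
Targets with no active source: positions 1 11 12 stay [-emphatic].
[+RTR] positions on the surface: 2 3 4 6 7.

u ṭ~ ṭ~ o~ š ṣ~ i~ p j p o i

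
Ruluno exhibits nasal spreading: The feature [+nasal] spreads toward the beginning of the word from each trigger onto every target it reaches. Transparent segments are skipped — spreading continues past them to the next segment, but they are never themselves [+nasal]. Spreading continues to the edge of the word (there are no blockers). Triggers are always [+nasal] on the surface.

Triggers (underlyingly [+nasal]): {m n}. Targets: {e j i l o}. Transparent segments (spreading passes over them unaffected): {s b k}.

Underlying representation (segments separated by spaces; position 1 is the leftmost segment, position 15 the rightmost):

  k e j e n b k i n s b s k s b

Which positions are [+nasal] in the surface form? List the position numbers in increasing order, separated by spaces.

From /n/ at 5 leftward: 4 /e/ → [+nasal]; 3 /j/ → [+nasal]; 2 /e/ → [+nasal]; 1 /k/ transparent; word edge.
From /n/ at 9 leftward: 8 /i/ → [+nasal]; 7 /k/ transparent; 6 /b/ transparent; 5 /n/ is itself a trigger — this domain ends here.

2 3 4 5 8 9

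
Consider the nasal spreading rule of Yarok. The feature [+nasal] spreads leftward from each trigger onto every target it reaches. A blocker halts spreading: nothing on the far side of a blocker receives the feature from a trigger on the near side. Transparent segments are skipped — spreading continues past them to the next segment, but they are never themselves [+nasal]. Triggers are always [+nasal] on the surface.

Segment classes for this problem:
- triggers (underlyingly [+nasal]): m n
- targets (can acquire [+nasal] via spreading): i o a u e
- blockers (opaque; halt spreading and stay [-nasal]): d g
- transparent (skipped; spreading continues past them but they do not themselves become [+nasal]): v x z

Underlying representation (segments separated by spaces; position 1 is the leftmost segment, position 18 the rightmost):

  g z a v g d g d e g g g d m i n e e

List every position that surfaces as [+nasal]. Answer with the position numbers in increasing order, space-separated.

From /m/ at 14 leftward: 13 /d/ blocks.
From /n/ at 16 leftward: 15 /i/ → [+nasal]; 14 /m/ is itself a trigger — this domain ends here.
Targets with no active source: positions 3 9 17 18 stay [-nasal].

14 15 16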